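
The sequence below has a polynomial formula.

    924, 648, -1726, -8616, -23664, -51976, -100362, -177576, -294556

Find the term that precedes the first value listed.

536

First differences: -276  -2374  -6890  -15048  -28312  -48386  -77214  -116980
Second differences: -2098  -4516  -8158  -13264  -20074  -28828  -39766
Third differences: -2418  -3642  -5106  -6810  -8754  -10938
Fourth differences: -1224  -1464  -1704  -1944  -2184
Fifth differences: -240  -240  -240  -240
The fifth differences are constant at -240.
Work back: -1224 + 240 = -984;  -2418 + 984 = -1434;  -2098 + 1434 = -664;  -276 + 664 = 388;  924 − 388 = 536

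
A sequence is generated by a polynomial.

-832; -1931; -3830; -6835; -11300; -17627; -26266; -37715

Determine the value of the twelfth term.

Δ: -1099  -1899  -3005  -4465  -6327  -8639  -11449
Δ²: -800  -1106  -1460  -1862  -2312  -2810
Δ³: -306  -354  -402  -450  -498
Δ⁴: -48  -48  -48  -48
The fourth differences are constant (-48).
-498 − 48 = -546;  -2810 − 546 = -3356;  -11449 − 3356 = -14805;  -37715 − 14805 = -52520
-546 − 48 = -594;  -3356 − 594 = -3950;  -14805 − 3950 = -18755;  -52520 − 18755 = -71275
-594 − 48 = -642;  -3950 − 642 = -4592;  -18755 − 4592 = -23347;  -71275 − 23347 = -94622
-642 − 48 = -690;  -4592 − 690 = -5282;  -23347 − 5282 = -28629;  -94622 − 28629 = -123251

-123251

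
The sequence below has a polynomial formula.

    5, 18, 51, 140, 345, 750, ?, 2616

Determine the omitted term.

1463

Using the first 6 terms:
Δ: 13  33  89  205  405
Δ²: 20  56  116  200
Δ³: 36  60  84
Δ⁴: 24  24
Constant fourth difference = 24.
Extend forward: 84 + 24 = 108;  200 + 108 = 308;  405 + 308 = 713;  750 + 713 = 1463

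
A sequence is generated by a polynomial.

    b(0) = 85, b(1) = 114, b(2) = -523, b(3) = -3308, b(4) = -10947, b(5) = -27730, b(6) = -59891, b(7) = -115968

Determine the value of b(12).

First differences: 29  -637  -2785  -7639  -16783  -32161  -56077
Second differences: -666  -2148  -4854  -9144  -15378  -23916
Third differences: -1482  -2706  -4290  -6234  -8538
Fourth differences: -1224  -1584  -1944  -2304
Fifth differences: -360  -360  -360
Constant fifth difference = -360, so extend:
-2304 − 360 = -2664;  -8538 − 2664 = -11202;  -23916 − 11202 = -35118;  -56077 − 35118 = -91195;  -115968 − 91195 = -207163
-2664 − 360 = -3024;  -11202 − 3024 = -14226;  -35118 − 14226 = -49344;  -91195 − 49344 = -140539;  -207163 − 140539 = -347702
-3024 − 360 = -3384;  -14226 − 3384 = -17610;  -49344 − 17610 = -66954;  -140539 − 66954 = -207493;  -347702 − 207493 = -555195
-3384 − 360 = -3744;  -17610 − 3744 = -21354;  -66954 − 21354 = -88308;  -207493 − 88308 = -295801;  -555195 − 295801 = -850996
-3744 − 360 = -4104;  -21354 − 4104 = -25458;  -88308 − 25458 = -113766;  -295801 − 113766 = -409567;  -850996 − 409567 = -1260563

-1260563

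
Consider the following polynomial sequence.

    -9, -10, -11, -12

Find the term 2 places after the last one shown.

-14

Δ: -1, -1, -1
The first differences are constant (-1).
-12 − 1 = -13
-13 − 1 = -14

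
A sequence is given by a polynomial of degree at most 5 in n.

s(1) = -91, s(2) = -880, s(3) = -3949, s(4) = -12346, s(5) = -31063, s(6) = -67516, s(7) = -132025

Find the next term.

Δ: -789, -3069, -8397, -18717, -36453, -64509
Δ²: -2280, -5328, -10320, -17736, -28056
Δ³: -3048, -4992, -7416, -10320
Δ⁴: -1944, -2424, -2904
Δ⁵: -480, -480
Constant fifth difference = -480, so extend:
-2904 − 480 = -3384;  -10320 − 3384 = -13704;  -28056 − 13704 = -41760;  -64509 − 41760 = -106269;  -132025 − 106269 = -238294

-238294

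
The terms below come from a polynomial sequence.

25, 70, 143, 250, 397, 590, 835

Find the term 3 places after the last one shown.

1942

D1: 45, 73, 107, 147, 193, 245
D2: 28, 34, 40, 46, 52
D3: 6, 6, 6, 6
Constant third difference = 6, so extend:
52 + 6 = 58;  245 + 58 = 303;  835 + 303 = 1138
58 + 6 = 64;  303 + 64 = 367;  1138 + 367 = 1505
64 + 6 = 70;  367 + 70 = 437;  1505 + 437 = 1942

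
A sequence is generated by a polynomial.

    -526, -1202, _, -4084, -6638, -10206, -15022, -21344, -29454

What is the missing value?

Using the last 6 terms:
-2554, -3568, -4816, -6322, -8110
-1014, -1248, -1506, -1788
-234, -258, -282
-24, -24
Constant fourth difference = -24.
Extend backward: -234 + 24 = -210;  -1014 + 210 = -804;  -2554 + 804 = -1750;  -4084 + 1750 = -2334

-2334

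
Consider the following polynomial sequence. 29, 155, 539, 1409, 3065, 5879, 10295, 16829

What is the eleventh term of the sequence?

55379

D1: 126, 384, 870, 1656, 2814, 4416, 6534
D2: 258, 486, 786, 1158, 1602, 2118
D3: 228, 300, 372, 444, 516
D4: 72, 72, 72, 72
Fourth differences constant at 72.
516 + 72 = 588;  2118 + 588 = 2706;  6534 + 2706 = 9240;  16829 + 9240 = 26069
588 + 72 = 660;  2706 + 660 = 3366;  9240 + 3366 = 12606;  26069 + 12606 = 38675
660 + 72 = 732;  3366 + 732 = 4098;  12606 + 4098 = 16704;  38675 + 16704 = 55379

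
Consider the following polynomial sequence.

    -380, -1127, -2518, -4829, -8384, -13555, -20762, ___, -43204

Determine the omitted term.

Using the first 7 terms:
D1: -747, -1391, -2311, -3555, -5171, -7207
D2: -644, -920, -1244, -1616, -2036
D3: -276, -324, -372, -420
D4: -48, -48, -48
Constant fourth difference = -48.
Extend forward: -420 − 48 = -468;  -2036 − 468 = -2504;  -7207 − 2504 = -9711;  -20762 − 9711 = -30473

-30473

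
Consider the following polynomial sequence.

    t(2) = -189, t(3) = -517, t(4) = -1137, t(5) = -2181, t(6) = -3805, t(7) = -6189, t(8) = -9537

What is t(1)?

-328, -620, -1044, -1624, -2384, -3348
-292, -424, -580, -760, -964
-132, -156, -180, -204
-24, -24, -24
The fourth differences are constant at -24.
Work back: -132 + 24 = -108;  -292 + 108 = -184;  -328 + 184 = -144;  -189 + 144 = -45

-45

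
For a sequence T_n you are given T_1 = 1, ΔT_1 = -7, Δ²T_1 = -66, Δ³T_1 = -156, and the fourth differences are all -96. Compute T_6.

-2734

Build the table forward from the leading diagonal:
Δ⁴: -96  -96  -96  -96  -96  -96
Δ³: -156  -252  -348  -444  -540  -636
Δ²: -66  -222  -474  -822  -1266  -1806
Δ: -7  -73  -295  -769  -1591  -2857
T: 1  -6  -79  -374  -1143  -2734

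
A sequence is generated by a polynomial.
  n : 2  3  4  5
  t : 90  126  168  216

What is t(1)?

60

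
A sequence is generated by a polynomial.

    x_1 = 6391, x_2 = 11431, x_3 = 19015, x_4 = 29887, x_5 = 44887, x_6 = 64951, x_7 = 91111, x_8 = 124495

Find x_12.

5040, 7584, 10872, 15000, 20064, 26160, 33384
2544, 3288, 4128, 5064, 6096, 7224
744, 840, 936, 1032, 1128
96, 96, 96, 96
Fourth differences constant at 96.
1128 + 96 = 1224;  7224 + 1224 = 8448;  33384 + 8448 = 41832;  124495 + 41832 = 166327
1224 + 96 = 1320;  8448 + 1320 = 9768;  41832 + 9768 = 51600;  166327 + 51600 = 217927
1320 + 96 = 1416;  9768 + 1416 = 11184;  51600 + 11184 = 62784;  217927 + 62784 = 280711
1416 + 96 = 1512;  11184 + 1512 = 12696;  62784 + 12696 = 75480;  280711 + 75480 = 356191

356191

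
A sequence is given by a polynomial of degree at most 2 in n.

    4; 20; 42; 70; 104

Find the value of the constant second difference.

Δ: 16, 22, 28, 34
Δ²: 6, 6, 6

6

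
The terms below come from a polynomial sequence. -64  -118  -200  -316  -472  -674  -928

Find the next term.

-1240

First differences: -54, -82, -116, -156, -202, -254
Second differences: -28, -34, -40, -46, -52
Third differences: -6, -6, -6, -6
Third differences constant at -6.
-52 − 6 = -58;  -254 − 58 = -312;  -928 − 312 = -1240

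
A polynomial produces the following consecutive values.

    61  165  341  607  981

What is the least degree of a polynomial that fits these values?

3

Δ: 104, 176, 266, 374
Δ²: 72, 90, 108
Δ³: 18, 18
The third differences are constant, so the polynomial has degree 3.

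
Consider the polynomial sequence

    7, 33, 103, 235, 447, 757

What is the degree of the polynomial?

3

First differences: 26, 70, 132, 212, 310
Second differences: 44, 62, 80, 98
Third differences: 18, 18, 18
The third differences are constant, so the polynomial has degree 3.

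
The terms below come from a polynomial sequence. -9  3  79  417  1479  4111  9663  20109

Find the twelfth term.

178873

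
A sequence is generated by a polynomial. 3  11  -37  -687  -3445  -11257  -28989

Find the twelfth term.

D1: 8, -48, -650, -2758, -7812, -17732
D2: -56, -602, -2108, -5054, -9920
D3: -546, -1506, -2946, -4866
D4: -960, -1440, -1920
D5: -480, -480
The fifth differences are constant (-480).
-1920 − 480 = -2400;  -4866 − 2400 = -7266;  -9920 − 7266 = -17186;  -17732 − 17186 = -34918;  -28989 − 34918 = -63907
-2400 − 480 = -2880;  -7266 − 2880 = -10146;  -17186 − 10146 = -27332;  -34918 − 27332 = -62250;  -63907 − 62250 = -126157
-2880 − 480 = -3360;  -10146 − 3360 = -13506;  -27332 − 13506 = -40838;  -62250 − 40838 = -103088;  -126157 − 103088 = -229245
-3360 − 480 = -3840;  -13506 − 3840 = -17346;  -40838 − 17346 = -58184;  -103088 − 58184 = -161272;  -229245 − 161272 = -390517
-3840 − 480 = -4320;  -17346 − 4320 = -21666;  -58184 − 21666 = -79850;  -161272 − 79850 = -241122;  -390517 − 241122 = -631639

-631639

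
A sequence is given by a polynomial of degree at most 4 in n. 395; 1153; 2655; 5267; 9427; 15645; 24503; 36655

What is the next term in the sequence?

52827

D1: 758, 1502, 2612, 4160, 6218, 8858, 12152
D2: 744, 1110, 1548, 2058, 2640, 3294
D3: 366, 438, 510, 582, 654
D4: 72, 72, 72, 72
Constant fourth difference = 72, so extend:
654 + 72 = 726;  3294 + 726 = 4020;  12152 + 4020 = 16172;  36655 + 16172 = 52827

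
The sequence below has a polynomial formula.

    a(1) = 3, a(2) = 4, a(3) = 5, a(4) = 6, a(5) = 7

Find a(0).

2

Δ: 1  1  1  1
The first differences are constant at 1.
Work back: 3 − 1 = 2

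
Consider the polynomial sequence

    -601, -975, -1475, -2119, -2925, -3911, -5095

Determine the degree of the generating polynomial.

First differences: -374, -500, -644, -806, -986, -1184
Second differences: -126, -144, -162, -180, -198
Third differences: -18, -18, -18, -18
The third differences are constant, so the polynomial has degree 3.

3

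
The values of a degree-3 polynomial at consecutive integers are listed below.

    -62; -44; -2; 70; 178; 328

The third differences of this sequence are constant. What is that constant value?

6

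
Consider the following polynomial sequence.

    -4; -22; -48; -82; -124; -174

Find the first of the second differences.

-8

First differences: -18, -26, -34, -42, -50
Second differences: -8, -8, -8, -8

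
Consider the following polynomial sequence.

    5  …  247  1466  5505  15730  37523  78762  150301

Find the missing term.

Using the last 7 terms:
1219, 4039, 10225, 21793, 41239, 71539
2820, 6186, 11568, 19446, 30300
3366, 5382, 7878, 10854
2016, 2496, 2976
480, 480
Constant fifth difference = 480.
Extend backward: 2016 − 480 = 1536;  3366 − 1536 = 1830;  2820 − 1830 = 990;  1219 − 990 = 229;  247 − 229 = 18

18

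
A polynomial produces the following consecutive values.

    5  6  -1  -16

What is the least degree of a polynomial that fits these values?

First differences: 1, -7, -15
Second differences: -8, -8
The second differences are constant, so the polynomial has degree 2.

2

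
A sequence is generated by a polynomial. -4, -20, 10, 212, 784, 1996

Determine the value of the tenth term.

Δ: -16, 30, 202, 572, 1212
Δ²: 46, 172, 370, 640
Δ³: 126, 198, 270
Δ⁴: 72, 72
Fourth differences constant at 72.
270 + 72 = 342;  640 + 342 = 982;  1212 + 982 = 2194;  1996 + 2194 = 4190
342 + 72 = 414;  982 + 414 = 1396;  2194 + 1396 = 3590;  4190 + 3590 = 7780
414 + 72 = 486;  1396 + 486 = 1882;  3590 + 1882 = 5472;  7780 + 5472 = 13252
486 + 72 = 558;  1882 + 558 = 2440;  5472 + 2440 = 7912;  13252 + 7912 = 21164

21164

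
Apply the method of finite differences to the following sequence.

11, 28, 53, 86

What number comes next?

Δ: 17 , 25 , 33
Δ²: 8 , 8
Constant second difference = 8, so extend:
33 + 8 = 41;  86 + 41 = 127

127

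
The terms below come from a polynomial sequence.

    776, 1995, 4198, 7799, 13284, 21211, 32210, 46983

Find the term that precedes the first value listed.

199

Δ: 1219  2203  3601  5485  7927  10999  14773
Δ²: 984  1398  1884  2442  3072  3774
Δ³: 414  486  558  630  702
Δ⁴: 72  72  72  72
The fourth differences are constant at 72.
Work back: 414 − 72 = 342;  984 − 342 = 642;  1219 − 642 = 577;  776 − 577 = 199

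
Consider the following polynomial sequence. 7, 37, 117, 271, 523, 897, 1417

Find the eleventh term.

First differences: 30, 80, 154, 252, 374, 520
Second differences: 50, 74, 98, 122, 146
Third differences: 24, 24, 24, 24
Third differences constant at 24.
146 + 24 = 170;  520 + 170 = 690;  1417 + 690 = 2107
170 + 24 = 194;  690 + 194 = 884;  2107 + 884 = 2991
194 + 24 = 218;  884 + 218 = 1102;  2991 + 1102 = 4093
218 + 24 = 242;  1102 + 242 = 1344;  4093 + 1344 = 5437

5437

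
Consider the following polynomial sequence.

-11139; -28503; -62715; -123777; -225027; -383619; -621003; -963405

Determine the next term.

-1442307

First differences: -17364, -34212, -61062, -101250, -158592, -237384, -342402
Second differences: -16848, -26850, -40188, -57342, -78792, -105018
Third differences: -10002, -13338, -17154, -21450, -26226
Fourth differences: -3336, -3816, -4296, -4776
Fifth differences: -480, -480, -480
The fifth differences are constant (-480).
-4776 − 480 = -5256;  -26226 − 5256 = -31482;  -105018 − 31482 = -136500;  -342402 − 136500 = -478902;  -963405 − 478902 = -1442307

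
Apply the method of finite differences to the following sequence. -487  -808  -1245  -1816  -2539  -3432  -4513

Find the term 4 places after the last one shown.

-11077

Δ: -321, -437, -571, -723, -893, -1081
Δ²: -116, -134, -152, -170, -188
Δ³: -18, -18, -18, -18
The third differences are constant (-18).
-188 − 18 = -206;  -1081 − 206 = -1287;  -4513 − 1287 = -5800
-206 − 18 = -224;  -1287 − 224 = -1511;  -5800 − 1511 = -7311
-224 − 18 = -242;  -1511 − 242 = -1753;  -7311 − 1753 = -9064
-242 − 18 = -260;  -1753 − 260 = -2013;  -9064 − 2013 = -11077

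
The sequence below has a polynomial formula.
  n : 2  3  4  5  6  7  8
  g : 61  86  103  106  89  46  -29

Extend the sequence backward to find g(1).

34

D1: 25  17  3  -17  -43  -75
D2: -8  -14  -20  -26  -32
D3: -6  -6  -6  -6
The third differences are constant at -6.
Work back: -8 + 6 = -2;  25 + 2 = 27;  61 − 27 = 34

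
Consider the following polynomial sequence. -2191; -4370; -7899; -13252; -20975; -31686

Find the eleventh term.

-156731

-2179 , -3529 , -5353 , -7723 , -10711
-1350 , -1824 , -2370 , -2988
-474 , -546 , -618
-72 , -72
Constant fourth difference = -72, so extend:
-618 − 72 = -690;  -2988 − 690 = -3678;  -10711 − 3678 = -14389;  -31686 − 14389 = -46075
-690 − 72 = -762;  -3678 − 762 = -4440;  -14389 − 4440 = -18829;  -46075 − 18829 = -64904
-762 − 72 = -834;  -4440 − 834 = -5274;  -18829 − 5274 = -24103;  -64904 − 24103 = -89007
-834 − 72 = -906;  -5274 − 906 = -6180;  -24103 − 6180 = -30283;  -89007 − 30283 = -119290
-906 − 72 = -978;  -6180 − 978 = -7158;  -30283 − 7158 = -37441;  -119290 − 37441 = -156731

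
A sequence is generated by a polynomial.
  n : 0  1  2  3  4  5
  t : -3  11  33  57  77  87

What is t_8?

-3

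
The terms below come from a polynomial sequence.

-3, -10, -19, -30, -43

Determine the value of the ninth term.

-115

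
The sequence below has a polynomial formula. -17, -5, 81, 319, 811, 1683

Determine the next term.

3085

D1: 12  86  238  492  872
D2: 74  152  254  380
D3: 78  102  126
D4: 24  24
Fourth differences constant at 24.
126 + 24 = 150;  380 + 150 = 530;  872 + 530 = 1402;  1683 + 1402 = 3085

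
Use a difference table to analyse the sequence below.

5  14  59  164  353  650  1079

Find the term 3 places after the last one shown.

3398

First differences: 9, 45, 105, 189, 297, 429
Second differences: 36, 60, 84, 108, 132
Third differences: 24, 24, 24, 24
Constant third difference = 24, so extend:
132 + 24 = 156;  429 + 156 = 585;  1079 + 585 = 1664
156 + 24 = 180;  585 + 180 = 765;  1664 + 765 = 2429
180 + 24 = 204;  765 + 204 = 969;  2429 + 969 = 3398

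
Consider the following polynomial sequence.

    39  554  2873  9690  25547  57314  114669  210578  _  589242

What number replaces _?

Using the first 8 terms:
First differences: 515, 2319, 6817, 15857, 31767, 57355, 95909
Second differences: 1804, 4498, 9040, 15910, 25588, 38554
Third differences: 2694, 4542, 6870, 9678, 12966
Fourth differences: 1848, 2328, 2808, 3288
Fifth differences: 480, 480, 480
Constant fifth difference = 480.
Extend forward: 3288 + 480 = 3768;  12966 + 3768 = 16734;  38554 + 16734 = 55288;  95909 + 55288 = 151197;  210578 + 151197 = 361775

361775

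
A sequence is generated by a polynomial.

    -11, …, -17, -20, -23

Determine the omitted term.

-14

Using the last 3 terms:
Δ: -3  -3
Constant first difference = -3.
Extend backward: -17 + 3 = -14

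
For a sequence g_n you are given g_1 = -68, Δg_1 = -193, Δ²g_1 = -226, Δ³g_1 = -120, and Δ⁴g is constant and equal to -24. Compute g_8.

Build the table forward from the leading diagonal:
Fourth differences: -24  -24  -24  -24  -24  -24  -24  -24
Third differences: -120  -144  -168  -192  -216  -240  -264  -288
Second differences: -226  -346  -490  -658  -850  -1066  -1306  -1570
First differences: -193  -419  -765  -1255  -1913  -2763  -3829  -5135
g: -68  -261  -680  -1445  -2700  -4613  -7376  -11205

-11205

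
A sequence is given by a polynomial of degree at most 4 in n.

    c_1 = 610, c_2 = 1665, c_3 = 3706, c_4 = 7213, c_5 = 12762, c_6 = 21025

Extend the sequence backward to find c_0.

157

Δ: 1055, 2041, 3507, 5549, 8263
Δ²: 986, 1466, 2042, 2714
Δ³: 480, 576, 672
Δ⁴: 96, 96
The fourth differences are constant at 96.
Work back: 480 − 96 = 384;  986 − 384 = 602;  1055 − 602 = 453;  610 − 453 = 157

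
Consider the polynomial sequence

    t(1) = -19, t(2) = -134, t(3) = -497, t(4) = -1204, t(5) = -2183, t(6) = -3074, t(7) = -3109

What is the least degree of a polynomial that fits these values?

5

Δ: -115, -363, -707, -979, -891, -35
Δ²: -248, -344, -272, 88, 856
Δ³: -96, 72, 360, 768
Δ⁴: 168, 288, 408
Δ⁵: 120, 120
The fifth differences are constant, so the polynomial has degree 5.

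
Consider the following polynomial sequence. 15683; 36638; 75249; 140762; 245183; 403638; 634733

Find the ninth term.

First differences: 20955 , 38611 , 65513 , 104421 , 158455 , 231095
Second differences: 17656 , 26902 , 38908 , 54034 , 72640
Third differences: 9246 , 12006 , 15126 , 18606
Fourth differences: 2760 , 3120 , 3480
Fifth differences: 360 , 360
The fifth differences are constant (360).
3480 + 360 = 3840;  18606 + 3840 = 22446;  72640 + 22446 = 95086;  231095 + 95086 = 326181;  634733 + 326181 = 960914
3840 + 360 = 4200;  22446 + 4200 = 26646;  95086 + 26646 = 121732;  326181 + 121732 = 447913;  960914 + 447913 = 1408827

1408827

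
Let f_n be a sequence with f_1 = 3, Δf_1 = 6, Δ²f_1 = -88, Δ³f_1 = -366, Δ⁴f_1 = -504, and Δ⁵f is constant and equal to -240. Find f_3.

Build the table forward from the leading diagonal:
Δ⁵: -240, -240, -240
Δ⁴: -504, -744, -984
Δ³: -366, -870, -1614
Δ²: -88, -454, -1324
Δ: 6, -82, -536
f: 3, 9, -73

-73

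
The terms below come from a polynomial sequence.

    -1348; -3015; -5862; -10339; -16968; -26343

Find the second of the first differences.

-2847

First differences: -1667, -2847, -4477, -6629, -9375
Second differences: -1180, -1630, -2152, -2746
Third differences: -450, -522, -594
Fourth differences: -72, -72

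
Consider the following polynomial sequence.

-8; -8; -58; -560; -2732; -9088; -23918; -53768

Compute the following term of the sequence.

Δ: 0 , -50 , -502 , -2172 , -6356 , -14830 , -29850
Δ²: -50 , -452 , -1670 , -4184 , -8474 , -15020
Δ³: -402 , -1218 , -2514 , -4290 , -6546
Δ⁴: -816 , -1296 , -1776 , -2256
Δ⁵: -480 , -480 , -480
The fifth differences are constant (-480).
-2256 − 480 = -2736;  -6546 − 2736 = -9282;  -15020 − 9282 = -24302;  -29850 − 24302 = -54152;  -53768 − 54152 = -107920

-107920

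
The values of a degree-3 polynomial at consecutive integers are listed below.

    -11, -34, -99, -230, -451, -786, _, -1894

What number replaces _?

Using the first 6 terms:
First differences: -23  -65  -131  -221  -335
Second differences: -42  -66  -90  -114
Third differences: -24  -24  -24
Constant third difference = -24.
Extend forward: -114 − 24 = -138;  -335 − 138 = -473;  -786 − 473 = -1259

-1259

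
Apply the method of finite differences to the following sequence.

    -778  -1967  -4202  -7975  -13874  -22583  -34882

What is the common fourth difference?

First differences: -1189, -2235, -3773, -5899, -8709, -12299
Second differences: -1046, -1538, -2126, -2810, -3590
Third differences: -492, -588, -684, -780
Fourth differences: -96, -96, -96

-96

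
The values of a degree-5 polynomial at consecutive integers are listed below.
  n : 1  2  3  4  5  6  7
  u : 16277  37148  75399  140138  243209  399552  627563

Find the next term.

949454

20871  38251  64739  103071  156343  228011
17380  26488  38332  53272  71668
9108  11844  14940  18396
2736  3096  3456
360  360
The fifth differences are constant (360).
3456 + 360 = 3816;  18396 + 3816 = 22212;  71668 + 22212 = 93880;  228011 + 93880 = 321891;  627563 + 321891 = 949454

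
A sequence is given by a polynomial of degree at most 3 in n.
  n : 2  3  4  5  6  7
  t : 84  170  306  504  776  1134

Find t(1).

36

D1: 86, 136, 198, 272, 358
D2: 50, 62, 74, 86
D3: 12, 12, 12
The third differences are constant at 12.
Work back: 50 − 12 = 38;  86 − 38 = 48;  84 − 48 = 36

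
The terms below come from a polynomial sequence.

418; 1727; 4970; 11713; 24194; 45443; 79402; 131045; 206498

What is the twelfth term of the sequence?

656777

1309, 3243, 6743, 12481, 21249, 33959, 51643, 75453
1934, 3500, 5738, 8768, 12710, 17684, 23810
1566, 2238, 3030, 3942, 4974, 6126
672, 792, 912, 1032, 1152
120, 120, 120, 120
The fifth differences are constant (120).
1152 + 120 = 1272;  6126 + 1272 = 7398;  23810 + 7398 = 31208;  75453 + 31208 = 106661;  206498 + 106661 = 313159
1272 + 120 = 1392;  7398 + 1392 = 8790;  31208 + 8790 = 39998;  106661 + 39998 = 146659;  313159 + 146659 = 459818
1392 + 120 = 1512;  8790 + 1512 = 10302;  39998 + 10302 = 50300;  146659 + 50300 = 196959;  459818 + 196959 = 656777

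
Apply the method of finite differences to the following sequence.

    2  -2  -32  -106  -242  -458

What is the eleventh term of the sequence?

-3368

-4 , -30 , -74 , -136 , -216
-26 , -44 , -62 , -80
-18 , -18 , -18
The third differences are constant (-18).
-80 − 18 = -98;  -216 − 98 = -314;  -458 − 314 = -772
-98 − 18 = -116;  -314 − 116 = -430;  -772 − 430 = -1202
-116 − 18 = -134;  -430 − 134 = -564;  -1202 − 564 = -1766
-134 − 18 = -152;  -564 − 152 = -716;  -1766 − 716 = -2482
-152 − 18 = -170;  -716 − 170 = -886;  -2482 − 886 = -3368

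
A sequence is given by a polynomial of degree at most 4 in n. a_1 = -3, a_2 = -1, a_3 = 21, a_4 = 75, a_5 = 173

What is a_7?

2, 22, 54, 98
20, 32, 44
12, 12
The third differences are constant (12).
44 + 12 = 56;  98 + 56 = 154;  173 + 154 = 327
56 + 12 = 68;  154 + 68 = 222;  327 + 222 = 549

549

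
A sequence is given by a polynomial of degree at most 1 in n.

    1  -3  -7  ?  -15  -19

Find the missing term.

-11

Using the first 3 terms:
D1: -4  -4
Constant first difference = -4.
Extend forward: -7 − 4 = -11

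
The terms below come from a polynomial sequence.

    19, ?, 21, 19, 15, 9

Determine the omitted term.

Using the last 4 terms:
D1: -2, -4, -6
D2: -2, -2
Constant second difference = -2.
Extend backward: -2 + 2 = 0;  21 + 0 = 21

21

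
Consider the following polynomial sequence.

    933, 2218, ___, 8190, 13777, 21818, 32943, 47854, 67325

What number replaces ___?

4499

Using the last 6 terms:
5587  8041  11125  14911  19471
2454  3084  3786  4560
630  702  774
72  72
Constant fourth difference = 72.
Extend backward: 630 − 72 = 558;  2454 − 558 = 1896;  5587 − 1896 = 3691;  8190 − 3691 = 4499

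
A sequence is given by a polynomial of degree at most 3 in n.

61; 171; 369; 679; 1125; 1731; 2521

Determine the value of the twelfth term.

110, 198, 310, 446, 606, 790
88, 112, 136, 160, 184
24, 24, 24, 24
The third differences are constant (24).
184 + 24 = 208;  790 + 208 = 998;  2521 + 998 = 3519
208 + 24 = 232;  998 + 232 = 1230;  3519 + 1230 = 4749
232 + 24 = 256;  1230 + 256 = 1486;  4749 + 1486 = 6235
256 + 24 = 280;  1486 + 280 = 1766;  6235 + 1766 = 8001
280 + 24 = 304;  1766 + 304 = 2070;  8001 + 2070 = 10071

10071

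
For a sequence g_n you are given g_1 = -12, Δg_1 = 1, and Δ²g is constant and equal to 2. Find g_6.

Build the table forward from the leading diagonal:
Δ²: 2  2  2  2  2  2
Δ: 1  3  5  7  9  11
g: -12  -11  -8  -3  4  13

13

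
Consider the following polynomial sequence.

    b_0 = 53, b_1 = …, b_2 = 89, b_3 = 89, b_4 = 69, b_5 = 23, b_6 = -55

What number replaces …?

Using the last 5 terms:
D1: 0, -20, -46, -78
D2: -20, -26, -32
D3: -6, -6
Constant third difference = -6.
Extend backward: -20 + 6 = -14;  0 + 14 = 14;  89 − 14 = 75

75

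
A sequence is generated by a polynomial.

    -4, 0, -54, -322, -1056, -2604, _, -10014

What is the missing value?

Using the first 6 terms:
D1: 4, -54, -268, -734, -1548
D2: -58, -214, -466, -814
D3: -156, -252, -348
D4: -96, -96
Constant fourth difference = -96.
Extend forward: -348 − 96 = -444;  -814 − 444 = -1258;  -1548 − 1258 = -2806;  -2604 − 2806 = -5410

-5410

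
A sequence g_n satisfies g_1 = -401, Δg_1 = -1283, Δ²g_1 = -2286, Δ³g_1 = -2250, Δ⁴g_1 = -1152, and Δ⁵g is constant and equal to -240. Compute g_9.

Build the table forward from the leading diagonal:
Fifth differences: -240, -240, -240, -240, -240, -240, -240, -240, -240
Fourth differences: -1152, -1392, -1632, -1872, -2112, -2352, -2592, -2832, -3072
Third differences: -2250, -3402, -4794, -6426, -8298, -10410, -12762, -15354, -18186
Second differences: -2286, -4536, -7938, -12732, -19158, -27456, -37866, -50628, -65982
First differences: -1283, -3569, -8105, -16043, -28775, -47933, -75389, -113255, -163883
g: -401, -1684, -5253, -13358, -29401, -58176, -106109, -181498, -294753

-294753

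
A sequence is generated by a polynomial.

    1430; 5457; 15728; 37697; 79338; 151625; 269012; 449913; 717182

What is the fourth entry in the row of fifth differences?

480

D1: 4027, 10271, 21969, 41641, 72287, 117387, 180901, 267269
D2: 6244, 11698, 19672, 30646, 45100, 63514, 86368
D3: 5454, 7974, 10974, 14454, 18414, 22854
D4: 2520, 3000, 3480, 3960, 4440
D5: 480, 480, 480, 480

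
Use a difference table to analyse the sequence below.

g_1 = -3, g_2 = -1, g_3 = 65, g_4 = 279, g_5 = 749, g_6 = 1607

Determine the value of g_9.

8189

Δ: 2  66  214  470  858
Δ²: 64  148  256  388
Δ³: 84  108  132
Δ⁴: 24  24
Fourth differences constant at 24.
132 + 24 = 156;  388 + 156 = 544;  858 + 544 = 1402;  1607 + 1402 = 3009
156 + 24 = 180;  544 + 180 = 724;  1402 + 724 = 2126;  3009 + 2126 = 5135
180 + 24 = 204;  724 + 204 = 928;  2126 + 928 = 3054;  5135 + 3054 = 8189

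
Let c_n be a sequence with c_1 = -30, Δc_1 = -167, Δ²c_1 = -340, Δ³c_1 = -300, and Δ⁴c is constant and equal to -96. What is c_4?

-1851

Build the table forward from the leading diagonal:
D4: -96, -96, -96, -96
D3: -300, -396, -492, -588
D2: -340, -640, -1036, -1528
D1: -167, -507, -1147, -2183
c: -30, -197, -704, -1851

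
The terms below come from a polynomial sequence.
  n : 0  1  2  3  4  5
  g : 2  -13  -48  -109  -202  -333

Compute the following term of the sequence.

First differences: -15  -35  -61  -93  -131
Second differences: -20  -26  -32  -38
Third differences: -6  -6  -6
Constant third difference = -6, so extend:
-38 − 6 = -44;  -131 − 44 = -175;  -333 − 175 = -508

-508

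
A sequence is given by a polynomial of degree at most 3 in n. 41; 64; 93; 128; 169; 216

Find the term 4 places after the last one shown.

464

D1: 23, 29, 35, 41, 47
D2: 6, 6, 6, 6
Second differences constant at 6.
47 + 6 = 53;  216 + 53 = 269
53 + 6 = 59;  269 + 59 = 328
59 + 6 = 65;  328 + 65 = 393
65 + 6 = 71;  393 + 71 = 464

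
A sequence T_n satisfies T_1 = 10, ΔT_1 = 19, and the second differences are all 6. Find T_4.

85

Build the table forward from the leading diagonal:
D2: 6  6  6  6
D1: 19  25  31  37
T: 10  29  54  85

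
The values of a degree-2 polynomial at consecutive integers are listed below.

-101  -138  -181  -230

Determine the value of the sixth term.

-346

-37, -43, -49
-6, -6
Second differences constant at -6.
-49 − 6 = -55;  -230 − 55 = -285
-55 − 6 = -61;  -285 − 61 = -346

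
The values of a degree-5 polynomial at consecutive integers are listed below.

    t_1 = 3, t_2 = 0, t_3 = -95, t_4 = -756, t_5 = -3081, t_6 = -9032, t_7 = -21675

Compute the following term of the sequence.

First differences: -3 , -95 , -661 , -2325 , -5951 , -12643
Second differences: -92 , -566 , -1664 , -3626 , -6692
Third differences: -474 , -1098 , -1962 , -3066
Fourth differences: -624 , -864 , -1104
Fifth differences: -240 , -240
Fifth differences constant at -240.
-1104 − 240 = -1344;  -3066 − 1344 = -4410;  -6692 − 4410 = -11102;  -12643 − 11102 = -23745;  -21675 − 23745 = -45420

-45420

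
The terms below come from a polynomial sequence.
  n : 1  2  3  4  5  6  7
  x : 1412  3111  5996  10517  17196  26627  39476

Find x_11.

140892

1699, 2885, 4521, 6679, 9431, 12849
1186, 1636, 2158, 2752, 3418
450, 522, 594, 666
72, 72, 72
Fourth differences constant at 72.
666 + 72 = 738;  3418 + 738 = 4156;  12849 + 4156 = 17005;  39476 + 17005 = 56481
738 + 72 = 810;  4156 + 810 = 4966;  17005 + 4966 = 21971;  56481 + 21971 = 78452
810 + 72 = 882;  4966 + 882 = 5848;  21971 + 5848 = 27819;  78452 + 27819 = 106271
882 + 72 = 954;  5848 + 954 = 6802;  27819 + 6802 = 34621;  106271 + 34621 = 140892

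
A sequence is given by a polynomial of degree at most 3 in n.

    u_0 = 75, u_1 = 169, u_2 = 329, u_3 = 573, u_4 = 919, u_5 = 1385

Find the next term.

1989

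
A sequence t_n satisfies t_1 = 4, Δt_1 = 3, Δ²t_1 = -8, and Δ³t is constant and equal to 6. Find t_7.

Build the table forward from the leading diagonal:
D3: 6  6  6  6  6  6  6
D2: -8  -2  4  10  16  22  28
D1: 3  -5  -7  -3  7  23  45
t: 4  7  2  -5  -8  -1  22

22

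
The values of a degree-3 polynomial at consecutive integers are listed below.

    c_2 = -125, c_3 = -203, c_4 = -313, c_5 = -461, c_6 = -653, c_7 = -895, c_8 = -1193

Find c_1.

-73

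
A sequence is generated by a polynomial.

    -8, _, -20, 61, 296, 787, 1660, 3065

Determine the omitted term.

Using the last 6 terms:
Δ: 81  235  491  873  1405
Δ²: 154  256  382  532
Δ³: 102  126  150
Δ⁴: 24  24
Constant fourth difference = 24.
Extend backward: 102 − 24 = 78;  154 − 78 = 76;  81 − 76 = 5;  -20 − 5 = -25

-25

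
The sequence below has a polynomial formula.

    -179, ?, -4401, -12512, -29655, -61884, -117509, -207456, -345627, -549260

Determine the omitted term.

-1164

Using the last 8 terms:
D1: -8111  -17143  -32229  -55625  -89947  -138171  -203633
D2: -9032  -15086  -23396  -34322  -48224  -65462
D3: -6054  -8310  -10926  -13902  -17238
D4: -2256  -2616  -2976  -3336
D5: -360  -360  -360
Constant fifth difference = -360.
Extend backward: -2256 + 360 = -1896;  -6054 + 1896 = -4158;  -9032 + 4158 = -4874;  -8111 + 4874 = -3237;  -4401 + 3237 = -1164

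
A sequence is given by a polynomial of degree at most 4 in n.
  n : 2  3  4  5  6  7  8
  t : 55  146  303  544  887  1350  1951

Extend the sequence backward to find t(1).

12

First differences: 91  157  241  343  463  601
Second differences: 66  84  102  120  138
Third differences: 18  18  18  18
The third differences are constant at 18.
Work back: 66 − 18 = 48;  91 − 48 = 43;  55 − 43 = 12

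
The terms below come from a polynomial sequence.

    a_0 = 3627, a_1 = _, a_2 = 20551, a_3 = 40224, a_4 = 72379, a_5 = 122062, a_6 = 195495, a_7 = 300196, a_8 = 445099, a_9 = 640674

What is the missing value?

Using the last 8 terms:
Δ: 19673  32155  49683  73433  104701  144903  195575
Δ²: 12482  17528  23750  31268  40202  50672
Δ³: 5046  6222  7518  8934  10470
Δ⁴: 1176  1296  1416  1536
Δ⁵: 120  120  120
Constant fifth difference = 120.
Extend backward: 1176 − 120 = 1056;  5046 − 1056 = 3990;  12482 − 3990 = 8492;  19673 − 8492 = 11181;  20551 − 11181 = 9370

9370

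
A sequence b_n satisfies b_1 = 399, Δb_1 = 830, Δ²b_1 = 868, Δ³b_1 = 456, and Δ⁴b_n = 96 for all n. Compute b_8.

Build the table forward from the leading diagonal:
D4: 96  96  96  96  96  96  96  96
D3: 456  552  648  744  840  936  1032  1128
D2: 868  1324  1876  2524  3268  4108  5044  6076
D1: 830  1698  3022  4898  7422  10690  14798  19842
b: 399  1229  2927  5949  10847  18269  28959  43757

43757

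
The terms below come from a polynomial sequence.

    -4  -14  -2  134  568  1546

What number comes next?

3386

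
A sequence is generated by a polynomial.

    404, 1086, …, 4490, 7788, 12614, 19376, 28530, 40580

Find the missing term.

Using the last 6 terms:
Δ: 3298  4826  6762  9154  12050
Δ²: 1528  1936  2392  2896
Δ³: 408  456  504
Δ⁴: 48  48
Constant fourth difference = 48.
Extend backward: 408 − 48 = 360;  1528 − 360 = 1168;  3298 − 1168 = 2130;  4490 − 2130 = 2360

2360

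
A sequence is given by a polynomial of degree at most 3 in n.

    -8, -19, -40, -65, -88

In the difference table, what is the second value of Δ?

-21

D1: -11, -21, -25, -23
D2: -10, -4, 2
D3: 6, 6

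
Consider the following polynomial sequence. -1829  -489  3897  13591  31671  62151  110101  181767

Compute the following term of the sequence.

284691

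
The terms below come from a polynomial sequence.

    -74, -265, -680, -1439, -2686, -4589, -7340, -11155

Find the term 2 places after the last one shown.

-22961

Δ: -191, -415, -759, -1247, -1903, -2751, -3815
Δ²: -224, -344, -488, -656, -848, -1064
Δ³: -120, -144, -168, -192, -216
Δ⁴: -24, -24, -24, -24
Fourth differences constant at -24.
-216 − 24 = -240;  -1064 − 240 = -1304;  -3815 − 1304 = -5119;  -11155 − 5119 = -16274
-240 − 24 = -264;  -1304 − 264 = -1568;  -5119 − 1568 = -6687;  -16274 − 6687 = -22961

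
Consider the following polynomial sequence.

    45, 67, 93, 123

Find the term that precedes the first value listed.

D1: 22  26  30
D2: 4  4
The second differences are constant at 4.
Work back: 22 − 4 = 18;  45 − 18 = 27

27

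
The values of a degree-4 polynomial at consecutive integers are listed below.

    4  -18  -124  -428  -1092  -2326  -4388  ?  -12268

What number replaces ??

-7584

Using the first 7 terms:
First differences: -22, -106, -304, -664, -1234, -2062
Second differences: -84, -198, -360, -570, -828
Third differences: -114, -162, -210, -258
Fourth differences: -48, -48, -48
Constant fourth difference = -48.
Extend forward: -258 − 48 = -306;  -828 − 306 = -1134;  -2062 − 1134 = -3196;  -4388 − 3196 = -7584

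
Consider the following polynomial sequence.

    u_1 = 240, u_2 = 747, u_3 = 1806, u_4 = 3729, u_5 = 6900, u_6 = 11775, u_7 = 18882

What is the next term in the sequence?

507, 1059, 1923, 3171, 4875, 7107
552, 864, 1248, 1704, 2232
312, 384, 456, 528
72, 72, 72
Fourth differences constant at 72.
528 + 72 = 600;  2232 + 600 = 2832;  7107 + 2832 = 9939;  18882 + 9939 = 28821

28821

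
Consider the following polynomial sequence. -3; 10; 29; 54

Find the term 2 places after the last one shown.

First differences: 13, 19, 25
Second differences: 6, 6
Second differences constant at 6.
25 + 6 = 31;  54 + 31 = 85
31 + 6 = 37;  85 + 37 = 122

122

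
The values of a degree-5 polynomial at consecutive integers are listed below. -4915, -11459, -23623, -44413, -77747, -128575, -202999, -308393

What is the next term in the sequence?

-453523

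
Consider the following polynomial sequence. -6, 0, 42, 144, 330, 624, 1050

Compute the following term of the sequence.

1632

First differences: 6, 42, 102, 186, 294, 426
Second differences: 36, 60, 84, 108, 132
Third differences: 24, 24, 24, 24
Constant third difference = 24, so extend:
132 + 24 = 156;  426 + 156 = 582;  1050 + 582 = 1632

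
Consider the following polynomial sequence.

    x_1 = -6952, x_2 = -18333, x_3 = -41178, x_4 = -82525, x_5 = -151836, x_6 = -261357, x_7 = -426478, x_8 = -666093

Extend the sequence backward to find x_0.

First differences: -11381  -22845  -41347  -69311  -109521  -165121  -239615
Second differences: -11464  -18502  -27964  -40210  -55600  -74494
Third differences: -7038  -9462  -12246  -15390  -18894
Fourth differences: -2424  -2784  -3144  -3504
Fifth differences: -360  -360  -360
The fifth differences are constant at -360.
Work back: -2424 + 360 = -2064;  -7038 + 2064 = -4974;  -11464 + 4974 = -6490;  -11381 + 6490 = -4891;  -6952 + 4891 = -2061

-2061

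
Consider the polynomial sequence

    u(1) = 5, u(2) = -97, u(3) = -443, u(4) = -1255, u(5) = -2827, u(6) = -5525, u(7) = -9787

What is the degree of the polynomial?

4

First differences: -102, -346, -812, -1572, -2698, -4262
Second differences: -244, -466, -760, -1126, -1564
Third differences: -222, -294, -366, -438
Fourth differences: -72, -72, -72
The fourth differences are constant, so the polynomial has degree 4.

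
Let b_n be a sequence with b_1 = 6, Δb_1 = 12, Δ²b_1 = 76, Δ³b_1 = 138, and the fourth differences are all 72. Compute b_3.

Build the table forward from the leading diagonal:
D4: 72  72  72
D3: 138  210  282
D2: 76  214  424
D1: 12  88  302
b: 6  18  106

106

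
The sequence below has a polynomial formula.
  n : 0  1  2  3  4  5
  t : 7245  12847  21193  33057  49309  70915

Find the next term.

98937

D1: 5602, 8346, 11864, 16252, 21606
D2: 2744, 3518, 4388, 5354
D3: 774, 870, 966
D4: 96, 96
Fourth differences constant at 96.
966 + 96 = 1062;  5354 + 1062 = 6416;  21606 + 6416 = 28022;  70915 + 28022 = 98937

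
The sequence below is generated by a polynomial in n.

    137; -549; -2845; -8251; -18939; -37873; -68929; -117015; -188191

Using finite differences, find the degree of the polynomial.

5

-686, -2296, -5406, -10688, -18934, -31056, -48086, -71176
-1610, -3110, -5282, -8246, -12122, -17030, -23090
-1500, -2172, -2964, -3876, -4908, -6060
-672, -792, -912, -1032, -1152
-120, -120, -120, -120
The fifth differences are constant, so the polynomial has degree 5.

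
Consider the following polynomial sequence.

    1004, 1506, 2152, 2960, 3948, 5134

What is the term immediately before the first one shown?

628

D1: 502, 646, 808, 988, 1186
D2: 144, 162, 180, 198
D3: 18, 18, 18
The third differences are constant at 18.
Work back: 144 − 18 = 126;  502 − 126 = 376;  1004 − 376 = 628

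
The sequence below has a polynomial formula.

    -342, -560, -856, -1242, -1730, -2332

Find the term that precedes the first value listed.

Δ: -218  -296  -386  -488  -602
Δ²: -78  -90  -102  -114
Δ³: -12  -12  -12
The third differences are constant at -12.
Work back: -78 + 12 = -66;  -218 + 66 = -152;  -342 + 152 = -190

-190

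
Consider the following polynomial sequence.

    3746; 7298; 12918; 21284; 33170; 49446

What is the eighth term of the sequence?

99128

First differences: 3552, 5620, 8366, 11886, 16276
Second differences: 2068, 2746, 3520, 4390
Third differences: 678, 774, 870
Fourth differences: 96, 96
Fourth differences constant at 96.
870 + 96 = 966;  4390 + 966 = 5356;  16276 + 5356 = 21632;  49446 + 21632 = 71078
966 + 96 = 1062;  5356 + 1062 = 6418;  21632 + 6418 = 28050;  71078 + 28050 = 99128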